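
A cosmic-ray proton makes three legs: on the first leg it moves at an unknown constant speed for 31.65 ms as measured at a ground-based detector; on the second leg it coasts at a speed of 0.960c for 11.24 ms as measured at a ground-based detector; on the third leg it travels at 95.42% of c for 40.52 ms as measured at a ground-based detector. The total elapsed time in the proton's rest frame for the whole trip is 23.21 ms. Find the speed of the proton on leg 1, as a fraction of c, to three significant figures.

β = 0.968

Leg 1: speed unknown; τ_1 = 31.65/γ_1.
Leg 2: γ = 1/√(1 − 0.960²) = 1/√0.07840 = 3.571; τ_2 = 11.24/3.571 = 3.147 ms.
Leg 3: β = 0.9542; γ = 1/√(1 − 0.9542²) = 1/√0.08950 = 3.343; τ_3 = 40.52/3.343 = 12.12 ms.
Total proper time: τ_1 + 3.147 + 12.12 = 23.21, so τ_1 = 23.21 − 15.27 = 7.940 ms.
γ_1 = 31.65/7.940 = 3.986; β = √(1 − 1/γ²) = √0.9371.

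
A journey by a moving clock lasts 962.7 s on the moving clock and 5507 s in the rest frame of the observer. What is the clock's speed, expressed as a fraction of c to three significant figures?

The proper time is measured on the moving clock (both events occur at the clock's location); Δt is measured in the rest frame of the observer. γ = Δt/τ = 5507/962.7 = 5.720.
β = √(1 − 1/γ²) = √(1 − 0.03056) = √0.9694

v = 0.985c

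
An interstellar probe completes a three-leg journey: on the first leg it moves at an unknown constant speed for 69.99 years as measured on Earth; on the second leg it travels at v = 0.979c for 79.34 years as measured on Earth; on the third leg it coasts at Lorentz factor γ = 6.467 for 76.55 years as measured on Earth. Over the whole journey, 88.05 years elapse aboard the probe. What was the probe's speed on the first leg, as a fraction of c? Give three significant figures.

Leg 1: speed unknown; τ_1 = 69.99/γ_1.
Leg 2: γ = 1/√(1 − 0.979²) = 1/√0.04156 = 4.905; τ_2 = 79.34/4.905 = 16.17 years.
Leg 3: γ = 6.467; τ_3 = 76.55/6.467 = 11.84 years.
Total proper time: τ_1 + 16.17 + 11.84 = 88.05, so τ_1 = 88.05 − 28.01 = 60.04 years.
γ_1 = 69.99/60.04 = 1.166; β = √(1 − 1/γ²) = √0.2641.

β = 0.514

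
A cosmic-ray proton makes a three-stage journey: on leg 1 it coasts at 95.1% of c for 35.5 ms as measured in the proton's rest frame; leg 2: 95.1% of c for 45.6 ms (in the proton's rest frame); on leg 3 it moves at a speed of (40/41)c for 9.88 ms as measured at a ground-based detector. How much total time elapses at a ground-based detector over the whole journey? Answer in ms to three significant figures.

Leg 1: β = 0.951; γ = 1/√(1 − 0.951²) = 1/√0.09560 = 3.234; Δt_1 = 3.234 × 35.5 = 114.8 ms.
Leg 2: β = 0.951; γ = 1/√(1 − 0.951²) = 1/√0.09560 = 3.234; Δt_2 = 3.234 × 45.6 = 147.5 ms.
Leg 3: 9.88 ms is already measured at a ground-based detector.
Total: 114.8 + 147.5 + 9.880 ms.

Δt = 272 ms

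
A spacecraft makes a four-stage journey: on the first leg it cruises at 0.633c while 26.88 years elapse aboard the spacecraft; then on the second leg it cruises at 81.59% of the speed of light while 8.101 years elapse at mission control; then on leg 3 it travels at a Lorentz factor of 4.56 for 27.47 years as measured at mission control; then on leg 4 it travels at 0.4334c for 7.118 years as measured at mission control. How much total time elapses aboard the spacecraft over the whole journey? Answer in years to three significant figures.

Leg 1: 26.88 years is already measured aboard the spacecraft.
Leg 2: β = 0.8159; γ = 1/√(1 − 0.8159²) = 1/√0.3343 = 1.730; τ_2 = 8.101/1.730 = 4.684 years.
Leg 3: γ = 4.56; τ_3 = 27.47/4.560 = 6.024 years.
Leg 4: γ = 1/√(1 − 0.4334²) = 1/√0.8122 = 1.110; τ_4 = 7.118/1.110 = 6.415 years.
Total: 26.88 + 4.684 + 6.024 + 6.415 years.

τ = 44.0 years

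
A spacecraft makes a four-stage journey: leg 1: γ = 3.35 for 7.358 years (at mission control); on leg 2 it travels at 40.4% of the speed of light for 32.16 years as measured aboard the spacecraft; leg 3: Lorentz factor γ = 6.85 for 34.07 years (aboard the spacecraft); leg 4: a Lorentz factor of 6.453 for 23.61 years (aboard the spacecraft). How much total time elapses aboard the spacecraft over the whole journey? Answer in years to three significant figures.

τ = 92.0 years

Leg 1: γ = 3.35; τ_1 = 7.358/3.350 = 2.196 years.
Leg 2: 32.16 years is already measured aboard the spacecraft.
Leg 3: 34.07 years is already measured aboard the spacecraft.
Leg 4: 23.61 years is already measured aboard the spacecraft.
Total: 2.196 + 32.16 + 34.07 + 23.61 years.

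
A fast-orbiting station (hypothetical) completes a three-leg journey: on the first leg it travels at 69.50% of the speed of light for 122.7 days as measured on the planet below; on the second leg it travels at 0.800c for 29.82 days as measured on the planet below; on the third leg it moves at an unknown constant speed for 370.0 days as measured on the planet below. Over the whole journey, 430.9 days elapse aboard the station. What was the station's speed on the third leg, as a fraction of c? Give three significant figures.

β = 0.479

Leg 1: β = 0.6950; γ = 1/√(1 − 0.6950²) = 1/√0.5170 = 1.391; τ_1 = 122.7/1.391 = 88.22 days.
Leg 2: γ = 1/√(1 − 0.800²) = 5/3 ≈ 1.667; τ_2 = 29.82/1.667 = 17.89 days.
Leg 3: speed unknown; τ_3 = 370.0/γ_3.
Total proper time: 88.22 + 17.89 + τ_3 = 430.9, so τ_3 = 430.9 − 106.1 = 324.8 days.
γ_3 = 370.0/324.8 = 1.139; β = √(1 − 1/γ²) = √0.2295.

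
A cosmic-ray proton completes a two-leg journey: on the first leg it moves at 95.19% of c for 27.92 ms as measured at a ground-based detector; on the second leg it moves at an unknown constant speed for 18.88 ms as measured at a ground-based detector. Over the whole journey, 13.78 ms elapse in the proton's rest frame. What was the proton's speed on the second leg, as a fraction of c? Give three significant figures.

β = 0.961

Leg 1: β = 0.9519; γ = 1/√(1 − 0.9519²) = 1/√0.09389 = 3.264; τ_1 = 27.92/3.264 = 8.555 ms.
Leg 2: speed unknown; τ_2 = 18.88/γ_2.
Total proper time: 8.555 + τ_2 = 13.78, so τ_2 = 13.78 − 8.555 = 5.225 ms.
γ_2 = 18.88/5.225 = 3.613; β = √(1 − 1/γ²) = √0.9234.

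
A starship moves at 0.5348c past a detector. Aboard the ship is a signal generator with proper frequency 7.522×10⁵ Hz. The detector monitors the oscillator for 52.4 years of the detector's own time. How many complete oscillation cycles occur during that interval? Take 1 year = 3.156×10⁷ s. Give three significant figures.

N = 1.05×10¹⁵

γ = 1/√(1 − 0.5348²) = 1/√0.7140 = 1.183
During 52.4 years of lab time, the oscillator's proper time advances by τ = Δt/γ = 52.4/1.183 = 44.28 years = 1.397×10⁹ s.
N = f × τ = 7.522×10⁵ × 1.397×10⁹ = 1.051×10¹⁵.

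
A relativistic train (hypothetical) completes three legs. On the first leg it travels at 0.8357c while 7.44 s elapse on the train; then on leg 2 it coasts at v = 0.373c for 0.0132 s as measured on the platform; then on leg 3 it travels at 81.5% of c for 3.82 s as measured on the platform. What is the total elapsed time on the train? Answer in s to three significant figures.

Leg 1: 7.44 s is already measured on the train.
Leg 2: γ = 1/√(1 − 0.373²) = 1/√0.8609 = 1.078; τ_2 = 0.0132/1.078 = 0.01225 s.
Leg 3: β = 0.815; γ = 1/√(1 − 0.815²) = 1/√0.3358 = 1.726; τ_3 = 3.82/1.726 = 2.214 s.
Total: 7.440 + 0.01225 + 2.214 s.

τ = 9.67 s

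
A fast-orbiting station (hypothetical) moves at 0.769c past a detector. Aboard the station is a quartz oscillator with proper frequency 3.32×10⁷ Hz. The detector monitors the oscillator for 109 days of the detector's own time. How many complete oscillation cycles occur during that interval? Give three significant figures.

γ = 1/√(1 − 0.769²) = 1/√0.4086 = 1.564
During 109 days of lab time, the oscillator's proper time advances by τ = Δt/γ = 109/1.564 = 69.68 days = 6.020×10⁶ s.
N = f × τ = 3.32×10⁷ × 6.020×10⁶ = 1.999×10¹⁴.

N = 2.00×10¹⁴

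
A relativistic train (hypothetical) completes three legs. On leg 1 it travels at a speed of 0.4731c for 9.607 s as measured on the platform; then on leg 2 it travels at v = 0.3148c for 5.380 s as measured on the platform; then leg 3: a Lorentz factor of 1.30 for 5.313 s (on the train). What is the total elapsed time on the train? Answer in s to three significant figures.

τ = 18.9 s

Leg 1: γ = 1/√(1 − 0.4731²) = 1/√0.7762 = 1.135; τ_1 = 9.607/1.135 = 8.464 s.
Leg 2: γ = 1/√(1 − 0.3148²) = 1/√0.9009 = 1.054; τ_2 = 5.380/1.054 = 5.106 s.
Leg 3: 5.313 s is already measured on the train.
Total: 8.464 + 5.106 + 5.313 s.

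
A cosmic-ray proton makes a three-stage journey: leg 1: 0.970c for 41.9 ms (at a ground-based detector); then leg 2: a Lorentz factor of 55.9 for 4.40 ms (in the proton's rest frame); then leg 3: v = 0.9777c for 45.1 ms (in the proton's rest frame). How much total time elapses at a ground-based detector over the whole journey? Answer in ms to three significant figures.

Δt = 503 ms

Leg 1: 41.9 ms is already measured at a ground-based detector.
Leg 2: γ = 55.9; Δt_2 = 55.90 × 4.40 = 246.0 ms.
Leg 3: γ = 1/√(1 − 0.9777²) = 1/√0.04410 = 4.762; Δt_3 = 4.762 × 45.1 = 214.8 ms.
Total: 41.90 + 246.0 + 214.8 ms.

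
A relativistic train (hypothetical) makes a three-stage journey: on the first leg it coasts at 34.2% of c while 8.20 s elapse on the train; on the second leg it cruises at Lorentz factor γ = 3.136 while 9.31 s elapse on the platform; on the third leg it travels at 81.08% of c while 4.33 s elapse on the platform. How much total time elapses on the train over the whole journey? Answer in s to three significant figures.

Leg 1: 8.20 s is already measured on the train.
Leg 2: γ = 3.136; τ_2 = 9.31/3.136 = 2.969 s.
Leg 3: β = 0.8108; γ = 1/√(1 − 0.8108²) = 1/√0.3426 = 1.708; τ_3 = 4.33/1.708 = 2.534 s.
Total: 8.200 + 2.969 + 2.534 s.

τ = 13.7 s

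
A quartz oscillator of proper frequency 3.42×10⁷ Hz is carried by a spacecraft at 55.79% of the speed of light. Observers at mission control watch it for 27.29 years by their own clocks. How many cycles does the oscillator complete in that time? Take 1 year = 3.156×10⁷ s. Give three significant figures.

N = 2.44×10¹⁶

β = 0.5579; γ = 1/√(1 − 0.5579²) = 1/√0.6887 = 1.205
During 27.29 years of lab time, the oscillator's proper time advances by τ = Δt/γ = 27.29/1.205 = 22.65 years = 7.148×10⁸ s.
N = f × τ = 3.42×10⁷ × 7.148×10⁸ = 2.445×10¹⁶.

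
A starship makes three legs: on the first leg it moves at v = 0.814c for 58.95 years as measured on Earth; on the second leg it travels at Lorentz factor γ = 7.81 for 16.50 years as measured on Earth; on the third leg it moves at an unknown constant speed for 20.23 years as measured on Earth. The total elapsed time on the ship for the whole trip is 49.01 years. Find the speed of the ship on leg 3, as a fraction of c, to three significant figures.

Leg 1: γ = 1/√(1 − 0.814²) = 1/√0.3374 = 1.722; τ_1 = 58.95/1.722 = 34.24 years.
Leg 2: γ = 7.81; τ_2 = 16.50/7.810 = 2.113 years.
Leg 3: speed unknown; τ_3 = 20.23/γ_3.
Total proper time: 34.24 + 2.113 + τ_3 = 49.01, so τ_3 = 49.01 − 36.35 = 12.66 years.
γ_3 = 20.23/12.66 = 1.599; β = √(1 − 1/γ²) = √0.6087.

β = 0.780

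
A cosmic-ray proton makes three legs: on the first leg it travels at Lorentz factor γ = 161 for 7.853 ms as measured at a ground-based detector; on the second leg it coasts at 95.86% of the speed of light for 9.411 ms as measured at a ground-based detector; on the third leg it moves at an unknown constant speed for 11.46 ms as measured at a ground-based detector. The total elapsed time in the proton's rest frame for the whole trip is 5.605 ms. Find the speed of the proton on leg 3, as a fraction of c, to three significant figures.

Leg 1: γ = 161; τ_1 = 7.853/161.0 = 0.04878 ms.
Leg 2: β = 0.9586; γ = 1/√(1 − 0.9586²) = 1/√0.08109 = 3.512; τ_2 = 9.411/3.512 = 2.680 ms.
Leg 3: speed unknown; τ_3 = 11.46/γ_3.
Total proper time: 0.04878 + 2.680 + τ_3 = 5.605, so τ_3 = 5.605 − 2.729 = 2.876 ms.
γ_3 = 11.46/2.876 = 3.984; β = √(1 − 1/γ²) = √0.9370.

β = 0.968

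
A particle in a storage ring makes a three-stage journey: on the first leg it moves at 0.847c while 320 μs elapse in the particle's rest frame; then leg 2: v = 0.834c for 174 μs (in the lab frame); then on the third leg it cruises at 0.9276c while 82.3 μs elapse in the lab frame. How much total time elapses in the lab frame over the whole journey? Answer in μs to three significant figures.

Leg 1: γ = 1/√(1 − 0.847²) = 1/√0.2826 = 1.881; Δt_1 = 1.881 × 320 = 602.0 μs.
Leg 2: 174 μs is already measured in the lab frame.
Leg 3: 82.3 μs is already measured in the lab frame.
Total: 602.0 + 174.0 + 82.30 μs.

Δt = 858 μs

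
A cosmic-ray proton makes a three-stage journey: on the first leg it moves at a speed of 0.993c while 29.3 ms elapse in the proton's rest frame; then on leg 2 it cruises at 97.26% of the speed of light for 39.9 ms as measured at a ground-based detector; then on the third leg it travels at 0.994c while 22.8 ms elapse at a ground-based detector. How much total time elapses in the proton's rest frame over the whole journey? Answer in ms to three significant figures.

Leg 1: 29.3 ms is already measured in the proton's rest frame.
Leg 2: β = 0.9726; γ = 1/√(1 − 0.9726²) = 1/√0.05405 = 4.301; τ_2 = 39.9/4.301 = 9.276 ms.
Leg 3: γ = 1/√(1 − 0.994²) = 1/√0.01196 = 9.142; τ_3 = 22.8/9.142 = 2.494 ms.
Total: 29.30 + 9.276 + 2.494 ms.

τ = 41.1 ms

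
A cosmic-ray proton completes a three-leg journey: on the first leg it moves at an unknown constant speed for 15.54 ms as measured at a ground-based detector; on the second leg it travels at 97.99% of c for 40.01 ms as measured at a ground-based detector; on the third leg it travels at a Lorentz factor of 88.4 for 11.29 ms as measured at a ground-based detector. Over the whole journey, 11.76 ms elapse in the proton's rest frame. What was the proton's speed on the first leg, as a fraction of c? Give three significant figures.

β = 0.972

Leg 1: speed unknown; τ_1 = 15.54/γ_1.
Leg 2: β = 0.9799; γ = 1/√(1 − 0.9799²) = 1/√0.03980 = 5.013; τ_2 = 40.01/5.013 = 7.982 ms.
Leg 3: γ = 88.4; τ_3 = 11.29/88.40 = 0.1277 ms.
Total proper time: τ_1 + 7.982 + 0.1277 = 11.76, so τ_1 = 11.76 − 8.109 = 3.651 ms.
γ_1 = 15.54/3.651 = 4.257; β = √(1 − 1/γ²) = √0.9448.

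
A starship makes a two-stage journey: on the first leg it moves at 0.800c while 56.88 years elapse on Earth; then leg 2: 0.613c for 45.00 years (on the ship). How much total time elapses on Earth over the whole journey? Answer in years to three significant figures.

Δt = 114 years

Leg 1: 56.88 years is already measured on Earth.
Leg 2: γ = 1/√(1 − 0.613²) = 1/√0.6242 = 1.266; Δt_2 = 1.266 × 45.00 = 56.96 years.
Total: 56.88 + 56.96 years.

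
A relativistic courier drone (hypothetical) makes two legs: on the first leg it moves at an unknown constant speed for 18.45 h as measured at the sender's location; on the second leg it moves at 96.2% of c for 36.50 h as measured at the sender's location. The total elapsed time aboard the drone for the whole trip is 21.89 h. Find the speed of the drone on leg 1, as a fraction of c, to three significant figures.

Leg 1: speed unknown; τ_1 = 18.45/γ_1.
Leg 2: β = 0.962; γ = 1/√(1 − 0.962²) = 1/√0.07456 = 3.662; τ_2 = 36.50/3.662 = 9.966 h.
Total proper time: τ_1 + 9.966 = 21.89, so τ_1 = 21.89 − 9.966 = 11.92 h.
γ_1 = 18.45/11.92 = 1.547; β = √(1 − 1/γ²) = √0.5823.

β = 0.763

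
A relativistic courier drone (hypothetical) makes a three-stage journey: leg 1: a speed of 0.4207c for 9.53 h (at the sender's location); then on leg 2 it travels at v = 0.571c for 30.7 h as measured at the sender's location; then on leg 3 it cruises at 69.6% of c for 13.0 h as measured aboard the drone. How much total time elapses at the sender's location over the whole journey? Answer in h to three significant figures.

Leg 1: 9.53 h is already measured at the sender's location.
Leg 2: 30.7 h is already measured at the sender's location.
Leg 3: β = 0.696; γ = 1/√(1 − 0.696²) = 1/√0.5156 = 1.393; Δt_3 = 1.393 × 13.0 = 18.10 h.
Total: 9.530 + 30.70 + 18.10 h.

Δt = 58.3 h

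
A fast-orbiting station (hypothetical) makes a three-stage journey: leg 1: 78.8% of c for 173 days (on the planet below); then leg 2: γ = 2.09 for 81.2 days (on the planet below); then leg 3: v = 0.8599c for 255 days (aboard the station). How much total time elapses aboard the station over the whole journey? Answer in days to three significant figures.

Leg 1: β = 0.788; γ = 1/√(1 − 0.788²) = 1/√0.3791 = 1.624; τ_1 = 173/1.624 = 106.5 days.
Leg 2: γ = 2.09; τ_2 = 81.2/2.090 = 38.85 days.
Leg 3: 255 days is already measured aboard the station.
Total: 106.5 + 38.85 + 255.0 days.

τ = 400 days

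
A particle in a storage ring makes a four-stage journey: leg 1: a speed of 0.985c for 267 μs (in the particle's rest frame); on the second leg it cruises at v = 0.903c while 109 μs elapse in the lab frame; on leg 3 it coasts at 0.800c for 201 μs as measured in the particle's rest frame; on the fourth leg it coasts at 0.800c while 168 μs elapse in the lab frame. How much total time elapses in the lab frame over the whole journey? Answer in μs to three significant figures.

Leg 1: γ = 1/√(1 − 0.985²) = 1/√0.02977 = 5.795; Δt_1 = 5.795 × 267 = 1547 μs.
Leg 2: 109 μs is already measured in the lab frame.
Leg 3: γ = 1/√(1 − 0.800²) = 5/3 ≈ 1.667; Δt_3 = 1.667 × 201 = 335.0 μs.
Leg 4: 168 μs is already measured in the lab frame.
Total: 1547 + 109.0 + 335.0 + 168.0 μs.

Δt = 2160 μs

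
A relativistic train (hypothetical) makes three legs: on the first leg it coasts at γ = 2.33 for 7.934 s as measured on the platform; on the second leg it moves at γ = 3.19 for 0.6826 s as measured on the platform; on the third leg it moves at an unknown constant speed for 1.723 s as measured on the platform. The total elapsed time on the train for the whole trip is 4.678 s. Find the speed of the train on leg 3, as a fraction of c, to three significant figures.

Leg 1: γ = 2.33; τ_1 = 7.934/2.330 = 3.405 s.
Leg 2: γ = 3.19; τ_2 = 0.6826/3.190 = 0.2140 s.
Leg 3: speed unknown; τ_3 = 1.723/γ_3.
Total proper time: 3.405 + 0.2140 + τ_3 = 4.678, so τ_3 = 4.678 − 3.619 = 1.059 s.
γ_3 = 1.723/1.059 = 1.627; β = √(1 − 1/γ²) = √0.6223.

β = 0.789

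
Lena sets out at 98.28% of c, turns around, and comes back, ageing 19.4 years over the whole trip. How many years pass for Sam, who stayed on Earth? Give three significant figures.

β = 0.9828; γ = 1/√(1 − 0.9828²) = 1/√0.03410 = 5.415
Earth-frame duration is the dilated interval: Δt = γτ = 5.415 × 19.4 years.

Δt = 105 years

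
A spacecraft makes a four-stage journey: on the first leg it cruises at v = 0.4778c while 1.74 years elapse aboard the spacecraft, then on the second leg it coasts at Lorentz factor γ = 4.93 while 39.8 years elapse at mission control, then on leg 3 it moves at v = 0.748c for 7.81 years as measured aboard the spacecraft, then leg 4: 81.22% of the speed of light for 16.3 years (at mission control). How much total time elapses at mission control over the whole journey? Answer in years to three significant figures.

Leg 1: γ = 1/√(1 − 0.4778²) = 1/√0.7717 = 1.138; Δt_1 = 1.138 × 1.74 = 1.981 years.
Leg 2: 39.8 years is already measured at mission control.
Leg 3: γ = 1/√(1 − 0.748²) = 1/√0.4405 = 1.507; Δt_3 = 1.507 × 7.81 = 11.77 years.
Leg 4: 16.3 years is already measured at mission control.
Total: 1.981 + 39.80 + 11.77 + 16.30 years.

Δt = 69.8 years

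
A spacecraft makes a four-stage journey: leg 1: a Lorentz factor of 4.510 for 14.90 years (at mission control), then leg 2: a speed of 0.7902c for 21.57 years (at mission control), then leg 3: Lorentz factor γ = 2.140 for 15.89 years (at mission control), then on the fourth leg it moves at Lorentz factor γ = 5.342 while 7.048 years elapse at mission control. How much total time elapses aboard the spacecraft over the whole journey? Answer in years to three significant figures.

τ = 25.3 years

Leg 1: γ = 4.510; τ_1 = 14.90/4.510 = 3.304 years.
Leg 2: γ = 1/√(1 − 0.7902²) = 1/√0.3756 = 1.632; τ_2 = 21.57/1.632 = 13.22 years.
Leg 3: γ = 2.140; τ_3 = 15.89/2.140 = 7.425 years.
Leg 4: γ = 5.342; τ_4 = 7.048/5.342 = 1.319 years.
Total: 3.304 + 13.22 + 7.425 + 1.319 years.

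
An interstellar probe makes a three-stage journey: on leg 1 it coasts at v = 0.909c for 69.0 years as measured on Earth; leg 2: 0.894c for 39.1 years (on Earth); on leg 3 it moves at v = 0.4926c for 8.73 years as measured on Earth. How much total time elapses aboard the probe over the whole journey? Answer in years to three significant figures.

τ = 53.9 years

Leg 1: γ = 1/√(1 − 0.909²) = 1/√0.1737 = 2.399; τ_1 = 69.0/2.399 = 28.76 years.
Leg 2: γ = 1/√(1 − 0.894²) = 1/√0.2008 = 2.232; τ_2 = 39.1/2.232 = 17.52 years.
Leg 3: γ = 1/√(1 − 0.4926²) = 1/√0.7573 = 1.149; τ_3 = 8.73/1.149 = 7.597 years.
Total: 28.76 + 17.52 + 7.597 years.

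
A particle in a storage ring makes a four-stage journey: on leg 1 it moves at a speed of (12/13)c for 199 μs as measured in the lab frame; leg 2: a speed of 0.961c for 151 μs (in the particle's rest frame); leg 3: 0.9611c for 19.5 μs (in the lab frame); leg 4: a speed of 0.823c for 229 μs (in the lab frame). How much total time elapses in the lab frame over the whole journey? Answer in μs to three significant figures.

Δt = 994 μs

Leg 1: 199 μs is already measured in the lab frame.
Leg 2: γ = 1/√(1 − 0.961²) = 1/√0.07648 = 3.616; Δt_2 = 3.616 × 151 = 546.0 μs.
Leg 3: 19.5 μs is already measured in the lab frame.
Leg 4: 229 μs is already measured in the lab frame.
Total: 199.0 + 546.0 + 19.50 + 229.0 μs.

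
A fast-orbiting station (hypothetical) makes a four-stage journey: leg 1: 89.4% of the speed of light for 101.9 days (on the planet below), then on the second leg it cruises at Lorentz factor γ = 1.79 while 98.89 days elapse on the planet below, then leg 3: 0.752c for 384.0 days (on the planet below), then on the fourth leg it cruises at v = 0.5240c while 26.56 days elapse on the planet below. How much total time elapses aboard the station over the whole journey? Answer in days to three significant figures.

Leg 1: β = 0.894; γ = 1/√(1 − 0.894²) = 1/√0.2008 = 2.232; τ_1 = 101.9/2.232 = 45.66 days.
Leg 2: γ = 1.79; τ_2 = 98.89/1.790 = 55.25 days.
Leg 3: γ = 1/√(1 − 0.752²) = 1/√0.4345 = 1.517; τ_3 = 384.0/1.517 = 253.1 days.
Leg 4: γ = 1/√(1 − 0.5240²) = 1/√0.7254 = 1.174; τ_4 = 26.56/1.174 = 22.62 days.
Total: 45.66 + 55.25 + 253.1 + 22.62 days.

τ = 377 days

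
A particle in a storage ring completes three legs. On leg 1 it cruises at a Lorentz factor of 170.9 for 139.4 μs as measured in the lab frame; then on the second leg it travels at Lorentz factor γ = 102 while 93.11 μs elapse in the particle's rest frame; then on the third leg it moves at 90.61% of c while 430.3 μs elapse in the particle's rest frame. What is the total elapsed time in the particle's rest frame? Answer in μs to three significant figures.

τ = 524 μs

Leg 1: γ = 170.9; τ_1 = 139.4/170.9 = 0.8157 μs.
Leg 2: 93.11 μs is already measured in the particle's rest frame.
Leg 3: 430.3 μs is already measured in the particle's rest frame.
Total: 0.8157 + 93.11 + 430.3 μs.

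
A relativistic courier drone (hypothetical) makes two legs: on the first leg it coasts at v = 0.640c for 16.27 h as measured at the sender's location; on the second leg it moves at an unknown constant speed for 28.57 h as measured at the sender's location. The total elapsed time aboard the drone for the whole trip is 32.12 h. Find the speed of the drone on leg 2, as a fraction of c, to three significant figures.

β = 0.727

Leg 1: γ = 1/√(1 − 0.640²) = 1/√0.5904 = 1.301; τ_1 = 16.27/1.301 = 12.50 h.
Leg 2: speed unknown; τ_2 = 28.57/γ_2.
Total proper time: 12.50 + τ_2 = 32.12, so τ_2 = 32.12 − 12.50 = 19.62 h.
γ_2 = 28.57/19.62 = 1.456; β = √(1 − 1/γ²) = √0.5285.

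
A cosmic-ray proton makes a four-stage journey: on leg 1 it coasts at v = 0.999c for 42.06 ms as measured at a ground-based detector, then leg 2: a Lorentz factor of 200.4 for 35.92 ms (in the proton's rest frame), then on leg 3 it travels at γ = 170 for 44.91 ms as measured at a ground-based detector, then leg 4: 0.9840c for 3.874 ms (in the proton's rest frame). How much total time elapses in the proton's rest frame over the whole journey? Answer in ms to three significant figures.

τ = 41.9 ms

Leg 1: γ = 1/√(1 − 0.999²) = 1/√0.001999 = 22.37; τ_1 = 42.06/22.37 = 1.881 ms.
Leg 2: 35.92 ms is already measured in the proton's rest frame.
Leg 3: γ = 170; τ_3 = 44.91/170.0 = 0.2642 ms.
Leg 4: 3.874 ms is already measured in the proton's rest frame.
Total: 1.881 + 35.92 + 0.2642 + 3.874 ms.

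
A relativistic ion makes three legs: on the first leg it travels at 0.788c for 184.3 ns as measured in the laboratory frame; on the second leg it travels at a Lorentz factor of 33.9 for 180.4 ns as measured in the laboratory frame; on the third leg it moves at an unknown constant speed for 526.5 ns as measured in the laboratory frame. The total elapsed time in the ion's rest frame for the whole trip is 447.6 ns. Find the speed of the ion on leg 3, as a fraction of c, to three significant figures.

β = 0.781

Leg 1: γ = 1/√(1 − 0.788²) = 1/√0.3791 = 1.624; τ_1 = 184.3/1.624 = 113.5 ns.
Leg 2: γ = 33.9; τ_2 = 180.4/33.90 = 5.322 ns.
Leg 3: speed unknown; τ_3 = 526.5/γ_3.
Total proper time: 113.5 + 5.322 + τ_3 = 447.6, so τ_3 = 447.6 − 118.8 = 328.8 ns.
γ_3 = 526.5/328.8 = 1.601; β = √(1 − 1/γ²) = √0.6100.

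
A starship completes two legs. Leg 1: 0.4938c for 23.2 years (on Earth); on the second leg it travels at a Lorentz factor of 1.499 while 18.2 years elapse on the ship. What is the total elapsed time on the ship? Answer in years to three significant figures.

τ = 38.4 years

Leg 1: γ = 1/√(1 − 0.4938²) = 1/√0.7562 = 1.150; τ_1 = 23.2/1.150 = 20.17 years.
Leg 2: 18.2 years is already measured on the ship.
Total: 20.17 + 18.20 years.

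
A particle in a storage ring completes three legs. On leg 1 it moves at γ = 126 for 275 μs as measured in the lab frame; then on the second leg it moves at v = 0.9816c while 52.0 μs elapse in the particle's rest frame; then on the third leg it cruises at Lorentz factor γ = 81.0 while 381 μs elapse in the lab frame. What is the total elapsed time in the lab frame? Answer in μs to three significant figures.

Δt = 928 μs

Leg 1: 275 μs is already measured in the lab frame.
Leg 2: γ = 1/√(1 − 0.9816²) = 1/√0.03646 = 5.237; Δt_2 = 5.237 × 52.0 = 272.3 μs.
Leg 3: 381 μs is already measured in the lab frame.
Total: 275.0 + 272.3 + 381.0 μs.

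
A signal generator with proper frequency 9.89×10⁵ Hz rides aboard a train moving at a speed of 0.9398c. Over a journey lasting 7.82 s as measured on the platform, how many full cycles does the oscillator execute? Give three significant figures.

γ = 1/√(1 − 0.9398²) = 1/√0.1168 = 2.926
The oscillator's own cycle count is N = f × τ where τ is the proper time on the train. τ = Δt/γ = 7.82/2.926 = 2.672 s = 2.672×10⁰ s.
N = 9.89×10⁵ × 2.672×10⁰ = 2.643×10⁶.

N = 2.64×10⁶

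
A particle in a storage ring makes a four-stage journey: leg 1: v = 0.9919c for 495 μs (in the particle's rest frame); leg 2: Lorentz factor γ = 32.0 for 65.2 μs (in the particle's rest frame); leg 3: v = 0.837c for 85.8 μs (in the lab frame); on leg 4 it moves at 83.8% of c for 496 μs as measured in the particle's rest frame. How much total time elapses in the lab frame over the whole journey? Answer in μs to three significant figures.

Δt = 6980 μs

Leg 1: γ = 1/√(1 − 0.9919²) = 1/√0.01613 = 7.873; Δt_1 = 7.873 × 495 = 3897 μs.
Leg 2: γ = 32.0; Δt_2 = 32.00 × 65.2 = 2086 μs.
Leg 3: 85.8 μs is already measured in the lab frame.
Leg 4: β = 0.838; γ = 1/√(1 − 0.838²) = 1/√0.2978 = 1.833; Δt_4 = 1.833 × 496 = 909.0 μs.
Total: 3897 + 2086 + 85.80 + 909.0 μs.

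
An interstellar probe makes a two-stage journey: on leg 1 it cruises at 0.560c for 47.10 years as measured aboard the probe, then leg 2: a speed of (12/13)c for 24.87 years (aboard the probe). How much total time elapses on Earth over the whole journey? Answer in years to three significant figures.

Leg 1: γ = 1/√(1 − 0.560²) = 1/√0.6864 = 1.207; Δt_1 = 1.207 × 47.10 = 56.85 years.
Leg 2: γ = 1/√(1 − (12/13)²) = 13/5 = 2.600; Δt_2 = 2.600 × 24.87 = 64.66 years.
Total: 56.85 + 64.66 years.

Δt = 122 years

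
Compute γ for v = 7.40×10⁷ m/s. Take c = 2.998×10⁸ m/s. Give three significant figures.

γ = 1.03

β = 7.40×10⁷/2.998×10⁸ = 0.2468; γ = 1/√(1 − 0.2468²) = 1.032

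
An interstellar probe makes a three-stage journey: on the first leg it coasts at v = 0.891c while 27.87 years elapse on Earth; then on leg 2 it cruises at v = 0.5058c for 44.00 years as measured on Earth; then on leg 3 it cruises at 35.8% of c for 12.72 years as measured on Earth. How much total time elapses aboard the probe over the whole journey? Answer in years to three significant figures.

Leg 1: γ = 1/√(1 − 0.891²) = 1/√0.2061 = 2.203; τ_1 = 27.87/2.203 = 12.65 years.
Leg 2: γ = 1/√(1 − 0.5058²) = 1/√0.7442 = 1.159; τ_2 = 44.00/1.159 = 37.96 years.
Leg 3: β = 0.358; γ = 1/√(1 − 0.358²) = 1/√0.8718 = 1.071; τ_3 = 12.72/1.071 = 11.88 years.
Total: 12.65 + 37.96 + 11.88 years.

τ = 62.5 years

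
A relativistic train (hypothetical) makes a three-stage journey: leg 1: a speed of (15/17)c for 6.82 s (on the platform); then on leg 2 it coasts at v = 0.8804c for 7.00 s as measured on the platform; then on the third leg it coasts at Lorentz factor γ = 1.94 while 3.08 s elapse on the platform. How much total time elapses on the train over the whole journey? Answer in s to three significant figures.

Leg 1: γ = 1/√(1 − (15/17)²) = 17/8 = 2.125; τ_1 = 6.82/2.125 = 3.209 s.
Leg 2: γ = 1/√(1 − 0.8804²) = 1/√0.2249 = 2.109; τ_2 = 7.00/2.109 = 3.320 s.
Leg 3: γ = 1.94; τ_3 = 3.08/1.940 = 1.588 s.
Total: 3.209 + 3.320 + 1.588 s.

τ = 8.12 s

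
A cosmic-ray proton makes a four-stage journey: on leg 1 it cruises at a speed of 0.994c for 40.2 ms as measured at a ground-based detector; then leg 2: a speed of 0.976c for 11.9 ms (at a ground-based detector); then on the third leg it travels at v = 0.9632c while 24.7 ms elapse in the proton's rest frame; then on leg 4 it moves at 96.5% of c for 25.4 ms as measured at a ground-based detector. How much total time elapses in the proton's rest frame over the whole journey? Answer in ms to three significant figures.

τ = 38.3 ms

Leg 1: γ = 1/√(1 − 0.994²) = 1/√0.01196 = 9.142; τ_1 = 40.2/9.142 = 4.397 ms.
Leg 2: γ = 1/√(1 − 0.976²) = 1/√0.04742 = 4.592; τ_2 = 11.9/4.592 = 2.591 ms.
Leg 3: 24.7 ms is already measured in the proton's rest frame.
Leg 4: β = 0.965; γ = 1/√(1 − 0.965²) = 1/√0.06878 = 3.813; τ_4 = 25.4/3.813 = 6.661 ms.
Total: 4.397 + 2.591 + 24.70 + 6.661 ms.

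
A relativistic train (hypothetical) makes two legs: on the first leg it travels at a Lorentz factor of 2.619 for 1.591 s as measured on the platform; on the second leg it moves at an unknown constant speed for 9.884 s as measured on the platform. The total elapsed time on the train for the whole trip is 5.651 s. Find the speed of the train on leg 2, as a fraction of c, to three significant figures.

β = 0.860

Leg 1: γ = 2.619; τ_1 = 1.591/2.619 = 0.6075 s.
Leg 2: speed unknown; τ_2 = 9.884/γ_2.
Total proper time: 0.6075 + τ_2 = 5.651, so τ_2 = 5.651 − 0.6075 = 5.044 s.
γ_2 = 9.884/5.044 = 1.960; β = √(1 − 1/γ²) = √0.7396.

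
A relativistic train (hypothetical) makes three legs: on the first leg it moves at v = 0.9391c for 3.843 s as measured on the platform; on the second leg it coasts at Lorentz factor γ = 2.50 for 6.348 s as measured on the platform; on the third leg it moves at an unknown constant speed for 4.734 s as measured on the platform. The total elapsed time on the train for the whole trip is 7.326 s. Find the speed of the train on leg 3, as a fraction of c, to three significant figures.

β = 0.681

Leg 1: γ = 1/√(1 − 0.9391²) = 1/√0.1181 = 2.910; τ_1 = 3.843/2.910 = 1.321 s.
Leg 2: γ = 2.50; τ_2 = 6.348/2.500 = 2.539 s.
Leg 3: speed unknown; τ_3 = 4.734/γ_3.
Total proper time: 1.321 + 2.539 + τ_3 = 7.326, so τ_3 = 7.326 − 3.860 = 3.466 s.
γ_3 = 4.734/3.466 = 1.366; β = √(1 − 1/γ²) = √0.4639.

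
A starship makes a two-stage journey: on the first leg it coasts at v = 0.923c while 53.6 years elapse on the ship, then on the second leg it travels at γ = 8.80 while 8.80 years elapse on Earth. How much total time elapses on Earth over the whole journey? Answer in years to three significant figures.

Δt = 148 years

Leg 1: γ = 1/√(1 − 0.923²) = 1/√0.1481 = 2.599; Δt_1 = 2.599 × 53.6 = 139.3 years.
Leg 2: 8.80 years is already measured on Earth.
Total: 139.3 + 8.800 years.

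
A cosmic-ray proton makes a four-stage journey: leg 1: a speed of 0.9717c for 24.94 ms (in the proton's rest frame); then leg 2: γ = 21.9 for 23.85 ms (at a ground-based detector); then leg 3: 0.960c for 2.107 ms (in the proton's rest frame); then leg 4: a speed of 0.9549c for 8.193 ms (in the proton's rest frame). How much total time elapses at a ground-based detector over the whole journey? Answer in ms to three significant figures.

Leg 1: γ = 1/√(1 − 0.9717²) = 1/√0.05580 = 4.233; Δt_1 = 4.233 × 24.94 = 105.6 ms.
Leg 2: 23.85 ms is already measured at a ground-based detector.
Leg 3: γ = 1/√(1 − 0.960²) = 25/7 ≈ 3.571; Δt_3 = 3.571 × 2.107 = 7.525 ms.
Leg 4: γ = 1/√(1 − 0.9549²) = 1/√0.08817 = 3.368; Δt_4 = 3.368 × 8.193 = 27.59 ms.
Total: 105.6 + 23.85 + 7.525 + 27.59 ms.

Δt = 165 ms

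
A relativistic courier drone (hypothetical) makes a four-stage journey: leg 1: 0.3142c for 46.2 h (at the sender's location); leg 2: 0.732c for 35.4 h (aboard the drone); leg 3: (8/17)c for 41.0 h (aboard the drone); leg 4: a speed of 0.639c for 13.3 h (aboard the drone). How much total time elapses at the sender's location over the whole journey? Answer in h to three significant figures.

Leg 1: 46.2 h is already measured at the sender's location.
Leg 2: γ = 1/√(1 − 0.732²) = 1/√0.4642 = 1.468; Δt_2 = 1.468 × 35.4 = 51.96 h.
Leg 3: γ = 1/√(1 − (8/17)²) = 17/15 ≈ 1.133; Δt_3 = 1.133 × 41.0 = 46.47 h.
Leg 4: γ = 1/√(1 − 0.639²) = 1/√0.5917 = 1.300; Δt_4 = 1.300 × 13.3 = 17.29 h.
Total: 46.20 + 51.96 + 46.47 + 17.29 h.

Δt = 162 h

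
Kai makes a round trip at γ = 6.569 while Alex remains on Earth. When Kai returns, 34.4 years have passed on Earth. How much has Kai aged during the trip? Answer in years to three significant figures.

γ = 6.569
Kai's clock measures proper time along the trip: τ = Δt/γ = 34.4/6.569 years.

τ = 5.24 years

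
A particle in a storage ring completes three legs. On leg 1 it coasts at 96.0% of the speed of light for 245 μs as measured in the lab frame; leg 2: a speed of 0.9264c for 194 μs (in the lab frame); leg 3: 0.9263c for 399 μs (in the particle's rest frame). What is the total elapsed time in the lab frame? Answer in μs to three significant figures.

Δt = 1500 μs

Leg 1: 245 μs is already measured in the lab frame.
Leg 2: 194 μs is already measured in the lab frame.
Leg 3: γ = 1/√(1 − 0.9263²) = 1/√0.1420 = 2.654; Δt_3 = 2.654 × 399 = 1059 μs.
Total: 245.0 + 194.0 + 1059 μs.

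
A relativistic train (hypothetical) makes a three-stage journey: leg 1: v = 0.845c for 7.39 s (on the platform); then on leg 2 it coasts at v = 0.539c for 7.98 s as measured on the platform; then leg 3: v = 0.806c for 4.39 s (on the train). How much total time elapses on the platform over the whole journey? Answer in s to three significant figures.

Leg 1: 7.39 s is already measured on the platform.
Leg 2: 7.98 s is already measured on the platform.
Leg 3: γ = 1/√(1 − 0.806²) = 1/√0.3504 = 1.689; Δt_3 = 1.689 × 4.39 = 7.417 s.
Total: 7.390 + 7.980 + 7.417 s.

Δt = 22.8 s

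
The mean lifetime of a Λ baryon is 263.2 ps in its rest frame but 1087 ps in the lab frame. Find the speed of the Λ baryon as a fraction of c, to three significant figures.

β = 0.970

γ = Δt/τ₀ = 1087/263.2 = 4.130
β = √(1 − 1/γ²) = √(1 − 0.05863) = √0.9414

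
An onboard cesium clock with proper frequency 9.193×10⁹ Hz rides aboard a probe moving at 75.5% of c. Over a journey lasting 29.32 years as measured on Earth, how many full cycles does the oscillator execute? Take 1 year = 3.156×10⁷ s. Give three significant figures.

N = 5.58×10¹⁸

β = 0.755; γ = 1/√(1 − 0.755²) = 1/√0.4300 = 1.525
The oscillator's own cycle count is N = f × τ where τ is the proper time aboard the probe. τ = Δt/γ = 29.32/1.525 = 19.23 years = 6.068×10⁸ s.
N = 9.193×10⁹ × 6.068×10⁸ = 5.578×10¹⁸.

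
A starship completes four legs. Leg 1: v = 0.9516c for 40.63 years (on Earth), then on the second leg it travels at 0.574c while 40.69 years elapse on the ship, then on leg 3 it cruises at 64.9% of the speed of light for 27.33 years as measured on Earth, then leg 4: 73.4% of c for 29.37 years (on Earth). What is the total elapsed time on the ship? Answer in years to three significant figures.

Leg 1: γ = 1/√(1 − 0.9516²) = 1/√0.09446 = 3.254; τ_1 = 40.63/3.254 = 12.49 years.
Leg 2: 40.69 years is already measured on the ship.
Leg 3: β = 0.649; γ = 1/√(1 − 0.649²) = 1/√0.5788 = 1.314; τ_3 = 27.33/1.314 = 20.79 years.
Leg 4: β = 0.734; γ = 1/√(1 − 0.734²) = 1/√0.4612 = 1.472; τ_4 = 29.37/1.472 = 19.95 years.
Total: 12.49 + 40.69 + 20.79 + 19.95 years.

τ = 93.9 years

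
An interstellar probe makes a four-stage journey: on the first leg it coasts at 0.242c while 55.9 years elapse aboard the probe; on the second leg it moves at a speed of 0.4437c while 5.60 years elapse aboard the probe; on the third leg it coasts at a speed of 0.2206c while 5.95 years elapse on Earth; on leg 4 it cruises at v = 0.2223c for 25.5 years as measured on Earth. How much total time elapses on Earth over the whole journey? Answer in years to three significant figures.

Δt = 95.3 years

Leg 1: γ = 1/√(1 − 0.242²) = 1/√0.9414 = 1.031; Δt_1 = 1.031 × 55.9 = 57.61 years.
Leg 2: γ = 1/√(1 − 0.4437²) = 1/√0.8031 = 1.116; Δt_2 = 1.116 × 5.60 = 6.249 years.
Leg 3: 5.95 years is already measured on Earth.
Leg 4: 25.5 years is already measured on Earth.
Total: 57.61 + 6.249 + 5.950 + 25.50 years.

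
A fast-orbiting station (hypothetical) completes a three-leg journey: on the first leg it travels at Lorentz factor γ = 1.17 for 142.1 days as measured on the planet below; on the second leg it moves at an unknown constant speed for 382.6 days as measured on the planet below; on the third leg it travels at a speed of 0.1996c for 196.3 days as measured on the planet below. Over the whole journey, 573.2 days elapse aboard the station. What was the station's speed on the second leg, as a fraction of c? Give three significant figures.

β = 0.735

Leg 1: γ = 1.17; τ_1 = 142.1/1.170 = 121.5 days.
Leg 2: speed unknown; τ_2 = 382.6/γ_2.
Leg 3: γ = 1/√(1 − 0.1996²) = 1/√0.9602 = 1.021; τ_3 = 196.3/1.021 = 192.3 days.
Total proper time: 121.5 + τ_2 + 192.3 = 573.2, so τ_2 = 573.2 − 313.8 = 259.4 days.
γ_2 = 382.6/259.4 = 1.475; β = √(1 − 1/γ²) = √0.5403.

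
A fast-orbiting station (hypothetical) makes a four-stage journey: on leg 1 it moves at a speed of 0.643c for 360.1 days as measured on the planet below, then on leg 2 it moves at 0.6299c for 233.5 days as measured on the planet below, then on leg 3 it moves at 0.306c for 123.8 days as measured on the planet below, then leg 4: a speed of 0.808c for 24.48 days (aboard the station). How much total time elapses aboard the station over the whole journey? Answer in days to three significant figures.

τ = 599 days

Leg 1: γ = 1/√(1 − 0.643²) = 1/√0.5866 = 1.306; τ_1 = 360.1/1.306 = 275.8 days.
Leg 2: γ = 1/√(1 − 0.6299²) = 1/√0.6032 = 1.288; τ_2 = 233.5/1.288 = 181.4 days.
Leg 3: γ = 1/√(1 − 0.306²) = 1/√0.9064 = 1.050; τ_3 = 123.8/1.050 = 117.9 days.
Leg 4: 24.48 days is already measured aboard the station.
Total: 275.8 + 181.4 + 117.9 + 24.48 days.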